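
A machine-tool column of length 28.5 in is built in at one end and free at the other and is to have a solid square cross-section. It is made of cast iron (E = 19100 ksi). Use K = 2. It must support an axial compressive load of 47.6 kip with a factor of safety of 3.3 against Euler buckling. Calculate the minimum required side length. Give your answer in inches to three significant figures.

a ≈ 2.39 in

Required P_cr = n·P = 3.3 × 47.6 = 157.1 kip
L_e = K·L = 2 × 28.5 = 57.00 in
Required I = P_cr·L_e²/(π²E) = 1.571×10^5 × 57.00² / (π² × 1.91×10^7) = 2.707 in⁴
Solid square: I = a⁴/12  ⇒  a = (12I)^(1/4) = (12×2.707)^(1/4) = 2.39 in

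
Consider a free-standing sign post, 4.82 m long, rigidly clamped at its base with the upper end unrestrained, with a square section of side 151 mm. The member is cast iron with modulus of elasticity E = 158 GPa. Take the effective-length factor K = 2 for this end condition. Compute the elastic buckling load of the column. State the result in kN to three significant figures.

I = a⁴/12 = 151⁴/12 = 4.332×10^7 mm⁴
I = 4.332×10^7 mm⁴ = 4.332×10^-5 m⁴
Effective length L_e = K·L = 2 × 4.82 = 9.640 m
P_cr = π²EI / L_e² = π² × 158×10⁹ × 4.332×10^-5 / 9.640² = 7.270×10^5 N

P_cr ≈ 727 kN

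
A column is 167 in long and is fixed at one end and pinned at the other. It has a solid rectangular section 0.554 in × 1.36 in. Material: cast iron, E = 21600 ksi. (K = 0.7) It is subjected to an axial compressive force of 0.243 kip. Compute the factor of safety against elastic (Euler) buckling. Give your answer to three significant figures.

n ≈ 1.24

Buckling occurs about the weak axis: I_min = h·b³/12 with b = 0.554 in (the shorter side).
I_min = 1.36×0.554³/12 = 1.927×10^-2 in⁴
Effective length L_e = K·L = 0.7 × 167 = 116.9 in
P_cr = π²EI / L_e² = π² × 21600×10³ × 1.927×10^-2 / 116.9² = 300.6 lb
Factor of safety n = P_cr / P = 0.30062 / 0.243 = 1.24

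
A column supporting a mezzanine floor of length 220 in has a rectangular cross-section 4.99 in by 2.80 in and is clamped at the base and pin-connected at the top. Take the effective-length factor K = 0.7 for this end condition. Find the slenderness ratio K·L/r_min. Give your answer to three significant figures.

Buckling occurs about the weak axis: I_min = h·b³/12 with b = 2.80 in (the shorter side).
I_min = 4.99×2.80³/12 = 9.128 in⁴
A = 13.97 in²;  r_min = √(I/A) = √(9.128/13.97) = 0.8083 in
L_e = K·L = 0.7 × 220 = 154.0 in
λ = L_e / r_min = 154.00 / 0.8083 = 191

λ ≈ 191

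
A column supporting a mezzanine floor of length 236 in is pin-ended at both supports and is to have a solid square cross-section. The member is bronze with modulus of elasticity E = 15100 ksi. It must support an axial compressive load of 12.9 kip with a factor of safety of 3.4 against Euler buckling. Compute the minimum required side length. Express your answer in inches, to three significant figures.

a ≈ 3.74 in

Required P_cr = n·P = 3.4 × 12.9 = 43.86 kip
L_e = K·L = 1 × 236 = 236.0 in
Required I = P_cr·L_e²/(π²E) = 4.386×10^4 × 236.0² / (π² × 1.51×10^7) = 16.39 in⁴
Solid square: I = a⁴/12  ⇒  a = (12I)^(1/4) = (12×16.39)^(1/4) = 3.74 in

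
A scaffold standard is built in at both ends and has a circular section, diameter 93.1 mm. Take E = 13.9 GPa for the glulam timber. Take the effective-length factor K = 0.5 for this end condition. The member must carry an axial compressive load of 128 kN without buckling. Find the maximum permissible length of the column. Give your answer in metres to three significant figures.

L_max ≈ 3.98 m

I = πd⁴/64 = π×93.1⁴/64 = 3.688×10^6 mm⁴
I = 3.688×10^-6 m⁴
At the buckling limit P_cr = P = 1.280×10^5 N
From P_cr = π²EI/(K·L)²:  L = (1/K)·√(π²EI/P_cr) = (1/0.5)·√(π²×1.39×10^10×3.688×10^-6/1.280×10^5)
L = 3.98 m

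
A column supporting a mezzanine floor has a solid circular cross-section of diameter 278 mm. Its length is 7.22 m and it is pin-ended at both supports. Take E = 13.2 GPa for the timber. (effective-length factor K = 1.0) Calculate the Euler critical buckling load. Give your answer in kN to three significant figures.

I = πd⁴/64 = π×278⁴/64 = 2.932×10^8 mm⁴
I = 2.932×10^8 mm⁴ = 2.932×10^-4 m⁴
Effective length L_e = K·L = 1 × 7.22 = 7.220 m
P_cr = π²EI / L_e² = π² × 13.2×10⁹ × 2.932×10^-4 / 7.220² = 7.327×10^5 N

P_cr ≈ 733 kN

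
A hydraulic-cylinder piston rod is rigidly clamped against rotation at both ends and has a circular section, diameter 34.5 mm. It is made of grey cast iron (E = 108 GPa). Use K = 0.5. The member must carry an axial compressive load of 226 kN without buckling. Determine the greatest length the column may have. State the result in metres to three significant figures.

I = πd⁴/64 = π×34.5⁴/64 = 6.954×10^4 mm⁴
I = 6.954×10^-8 m⁴
At the buckling limit P_cr = P = 2.260×10^5 N
From P_cr = π²EI/(K·L)²:  L = (1/K)·√(π²EI/P_cr) = (1/0.5)·√(π²×1.08×10^11×6.954×10^-8/2.260×10^5)
L = 1.15 m

L_max ≈ 1.15 m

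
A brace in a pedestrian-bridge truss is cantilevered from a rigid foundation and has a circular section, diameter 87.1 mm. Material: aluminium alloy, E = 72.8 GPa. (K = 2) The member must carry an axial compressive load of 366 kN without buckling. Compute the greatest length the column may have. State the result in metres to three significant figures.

I = πd⁴/64 = π×87.1⁴/64 = 2.825×10^6 mm⁴
I = 2.825×10^-6 m⁴
At the buckling limit P_cr = P = 3.660×10^5 N
From P_cr = π²EI/(K·L)²:  L = (1/K)·√(π²EI/P_cr) = (1/2)·√(π²×7.28×10^10×2.825×10^-6/3.660×10^5)
L = 1.18 m

L_max ≈ 1.18 m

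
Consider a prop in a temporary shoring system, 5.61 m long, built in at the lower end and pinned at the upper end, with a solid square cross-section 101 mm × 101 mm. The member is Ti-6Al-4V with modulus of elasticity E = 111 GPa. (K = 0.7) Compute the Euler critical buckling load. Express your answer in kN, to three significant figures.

I = a⁴/12 = 101⁴/12 = 8.672×10^6 mm⁴
I = 8.672×10^6 mm⁴ = 8.672×10^-6 m⁴
Effective length L_e = K·L = 0.7 × 5.61 = 3.927 m
P_cr = π²EI / L_e² = π² × 111×10⁹ × 8.672×10^-6 / 3.927² = 6.160×10^5 N

P_cr ≈ 616 kN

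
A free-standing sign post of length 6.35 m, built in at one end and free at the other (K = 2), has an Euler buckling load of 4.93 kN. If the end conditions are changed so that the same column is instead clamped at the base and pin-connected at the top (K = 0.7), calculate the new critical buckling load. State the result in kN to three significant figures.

P_cr ∝ 1/K², so P_cr,new = P_cr,old × (K_old/K_new)² = 4.93 × (2/0.7)²
= 4.93 × 8.163 = 40.2 kN

P_cr ≈ 40.2 kN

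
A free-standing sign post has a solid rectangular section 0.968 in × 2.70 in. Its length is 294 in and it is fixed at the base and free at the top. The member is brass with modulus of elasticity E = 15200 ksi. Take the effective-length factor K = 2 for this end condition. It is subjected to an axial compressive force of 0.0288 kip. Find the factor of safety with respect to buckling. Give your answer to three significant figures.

Buckling occurs about the weak axis: I_min = h·b³/12 with b = 0.968 in (the shorter side).
I_min = 2.70×0.968³/12 = 0.2041 in⁴
Effective length L_e = K·L = 2 × 294 = 588.0 in
P_cr = π²EI / L_e² = π² × 15200×10³ × 0.2041 / 588.0² = 88.55 lb
Factor of safety n = P_cr / P = 0.088552 / 0.0288 = 3.07

n ≈ 3.07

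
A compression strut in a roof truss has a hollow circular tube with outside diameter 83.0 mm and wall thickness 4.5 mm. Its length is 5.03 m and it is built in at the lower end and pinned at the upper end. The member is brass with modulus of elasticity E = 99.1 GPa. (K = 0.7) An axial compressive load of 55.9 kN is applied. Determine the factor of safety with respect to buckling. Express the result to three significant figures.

Inner diameter d_i = 83.0 − 2×4.5 = 74.00 mm
I = π(d_o⁴ − d_i⁴)/64 = π(83.0⁴ − 74.00⁴)/64 = 8.576×10^5 mm⁴
I = 8.576×10^5 mm⁴ = 8.576×10^-7 m⁴
Effective length L_e = K·L = 0.7 × 5.03 = 3.521 m
P_cr = π²EI / L_e² = π² × 99.1×10⁹ × 8.576×10^-7 / 3.521² = 6.766×10^4 N
Factor of safety n = P_cr / P = 67.662 / 55.9 = 1.21

n ≈ 1.21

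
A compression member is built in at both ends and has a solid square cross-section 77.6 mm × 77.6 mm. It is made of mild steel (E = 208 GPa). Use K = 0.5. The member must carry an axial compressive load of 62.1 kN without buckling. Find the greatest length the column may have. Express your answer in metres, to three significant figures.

L_max ≈ 20.0 m

I = a⁴/12 = 77.6⁴/12 = 3.022×10^6 mm⁴
I = 3.022×10^-6 m⁴
At the buckling limit P_cr = P = 6.210×10^4 N
From P_cr = π²EI/(K·L)²:  L = (1/K)·√(π²EI/P_cr) = (1/0.5)·√(π²×2.08×10^11×3.022×10^-6/6.210×10^4)
L = 20.0 m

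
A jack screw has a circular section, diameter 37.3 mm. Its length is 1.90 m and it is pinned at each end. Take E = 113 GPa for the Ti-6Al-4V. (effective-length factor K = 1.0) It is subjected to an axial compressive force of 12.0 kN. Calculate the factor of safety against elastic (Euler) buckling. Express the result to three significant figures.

I = πd⁴/64 = π×37.3⁴/64 = 9.502×10^4 mm⁴
I = 9.502×10^4 mm⁴ = 9.502×10^-8 m⁴
Effective length L_e = K·L = 1 × 1.90 = 1.900 m
P_cr = π²EI / L_e² = π² × 113×10⁹ × 9.502×10^-8 / 1.900² = 2.935×10^4 N
Factor of safety n = P_cr / P = 29.355 / 12.0 = 2.45

n ≈ 2.45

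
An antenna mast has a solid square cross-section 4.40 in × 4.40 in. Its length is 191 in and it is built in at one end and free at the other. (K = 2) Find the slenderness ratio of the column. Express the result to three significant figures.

For a square r = a/√12 = 4.40/√12 = 1.270 in
L_e = K·L = 2 × 191 = 382.0 in
λ = L_e / r_min = 382.00 / 1.270 = 301

λ ≈ 301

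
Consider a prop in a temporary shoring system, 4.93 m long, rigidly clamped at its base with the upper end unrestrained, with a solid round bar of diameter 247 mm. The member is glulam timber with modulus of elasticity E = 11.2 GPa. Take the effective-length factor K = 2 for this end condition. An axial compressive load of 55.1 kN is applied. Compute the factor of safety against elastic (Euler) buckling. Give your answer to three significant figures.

I = πd⁴/64 = π×247⁴/64 = 1.827×10^8 mm⁴
I = 1.827×10^8 mm⁴ = 1.827×10^-4 m⁴
Effective length L_e = K·L = 2 × 4.93 = 9.860 m
P_cr = π²EI / L_e² = π² × 11.2×10⁹ × 1.827×10^-4 / 9.860² = 2.077×10^5 N
Factor of safety n = P_cr / P = 207.74 / 55.1 = 3.77

n ≈ 3.77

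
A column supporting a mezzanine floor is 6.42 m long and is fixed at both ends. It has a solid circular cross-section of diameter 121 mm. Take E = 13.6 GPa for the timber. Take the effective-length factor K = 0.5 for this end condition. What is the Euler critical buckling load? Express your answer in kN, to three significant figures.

P_cr ≈ 137 kN

I = πd⁴/64 = π×121⁴/64 = 1.052×10^7 mm⁴
I = 1.052×10^7 mm⁴ = 1.052×10^-5 m⁴
Effective length L_e = K·L = 0.5 × 6.42 = 3.210 m
P_cr = π²EI / L_e² = π² × 13.6×10⁹ × 1.052×10^-5 / 3.210² = 1.371×10^5 N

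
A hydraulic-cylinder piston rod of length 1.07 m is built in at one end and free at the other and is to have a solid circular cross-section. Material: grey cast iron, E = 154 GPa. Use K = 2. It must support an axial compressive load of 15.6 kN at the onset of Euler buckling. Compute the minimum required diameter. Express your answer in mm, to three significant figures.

L_e = K·L = 2 × 1.07 = 2.140 m
Required I = P_cr·L_e²/(π²E) = 1.560×10^4 × 2.140² / (π² × 1.54×10^11) = 4.700×10^-8 m⁴
I_req = 4.700×10^4 mm⁴
Solid circle: I = πd⁴/64  ⇒  d = (64I/π)^(1/4) = (64×4.700×10^4/π)^(1/4) = 31.3 mm

d ≈ 31.3 mm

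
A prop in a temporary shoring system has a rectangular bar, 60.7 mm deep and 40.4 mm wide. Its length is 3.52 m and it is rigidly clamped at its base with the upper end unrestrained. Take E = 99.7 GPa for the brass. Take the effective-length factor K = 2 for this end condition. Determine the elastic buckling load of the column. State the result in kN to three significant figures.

P_cr ≈ 6.62 kN

Buckling occurs about the weak axis: I_min = h·b³/12 with b = 40.4 mm (the shorter side).
I_min = 60.7×40.4³/12 = 3.335×10^5 mm⁴
I = 3.335×10^5 mm⁴ = 3.335×10^-7 m⁴
Effective length L_e = K·L = 2 × 3.52 = 7.040 m
P_cr = π²EI / L_e² = π² × 99.7×10⁹ × 3.335×10^-7 / 7.040² = 6.622×10^3 N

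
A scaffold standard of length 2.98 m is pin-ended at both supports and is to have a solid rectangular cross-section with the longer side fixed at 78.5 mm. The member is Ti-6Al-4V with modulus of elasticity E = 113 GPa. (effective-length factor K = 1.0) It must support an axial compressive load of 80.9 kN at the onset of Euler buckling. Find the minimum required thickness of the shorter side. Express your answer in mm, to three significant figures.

L_e = K·L = 1 × 2.98 = 2.980 m
Required I = P_cr·L_e²/(π²E) = 8.090×10^4 × 2.980² / (π² × 1.13×10^11) = 6.442×10^-7 m⁴
I_req = 6.442×10^5 mm⁴
Rectangle, weak axis: I_min = h·b³/12 with h = 78.5 mm fixed  ⇒  b = (12I/h)^(1/3) = 46.2 mm

b ≈ 46.2 mm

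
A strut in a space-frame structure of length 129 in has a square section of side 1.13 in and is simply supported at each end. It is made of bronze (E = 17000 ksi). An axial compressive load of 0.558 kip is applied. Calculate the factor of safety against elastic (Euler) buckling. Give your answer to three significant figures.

n ≈ 2.46

I = a⁴/12 = 1.13⁴/12 = 0.1359 in⁴
Effective length L_e = K·L = 1 × 129 = 129.0 in
P_cr = π²EI / L_e² = π² × 17000×10³ × 0.1359 / 129.0² = 1.370×10^3 lb
Factor of safety n = P_cr / P = 1.3699 / 0.558 = 2.46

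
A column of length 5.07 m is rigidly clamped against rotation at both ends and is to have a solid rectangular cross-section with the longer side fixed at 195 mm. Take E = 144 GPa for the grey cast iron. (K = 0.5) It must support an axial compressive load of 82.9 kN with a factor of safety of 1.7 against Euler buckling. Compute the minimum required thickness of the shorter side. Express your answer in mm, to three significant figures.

b ≈ 34.0 mm

Required P_cr = n·P = 1.7 × 82.9 = 140.9 kN
L_e = K·L = 0.5 × 5.07 = 2.535 m
Required I = P_cr·L_e²/(π²E) = 1.409×10^5 × 2.535² / (π² × 1.44×10^11) = 6.372×10^-7 m⁴
I_req = 6.372×10^5 mm⁴
Rectangle, weak axis: I_min = h·b³/12 with h = 195 mm fixed  ⇒  b = (12I/h)^(1/3) = 34.0 mm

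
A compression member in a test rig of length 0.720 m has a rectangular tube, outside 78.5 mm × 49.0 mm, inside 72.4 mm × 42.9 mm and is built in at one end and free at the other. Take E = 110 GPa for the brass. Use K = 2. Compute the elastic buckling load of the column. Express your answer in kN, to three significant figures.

Weak-axis I_min = (h_o·b_o³ − h_i·b_i³)/12 with b_o = 49.0, b_i = 42.90 mm (shorter outer/inner sides).
I_min = (78.5×49.0³ − 72.40×42.90³)/12 = 2.933×10^5 mm⁴
I = 2.933×10^5 mm⁴ = 2.933×10^-7 m⁴
Effective length L_e = K·L = 2 × 0.720 = 1.440 m
P_cr = π²EI / L_e² = π² × 110×10⁹ × 2.933×10^-7 / 1.440² = 1.535×10^5 N

P_cr ≈ 154 kN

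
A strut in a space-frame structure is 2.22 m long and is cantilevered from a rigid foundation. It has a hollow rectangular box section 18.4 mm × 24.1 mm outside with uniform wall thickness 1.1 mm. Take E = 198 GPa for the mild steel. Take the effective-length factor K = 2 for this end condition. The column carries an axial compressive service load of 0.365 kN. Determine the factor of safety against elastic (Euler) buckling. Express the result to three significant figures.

Inner dimensions: h_i = 24.1 − 2×1.1 = 21.90 mm, b_i = 18.4 − 2×1.1 = 16.20 mm
Weak-axis I_min = (h_o·b_o³ − h_i·b_i³)/12 with b_o = 18.4, b_i = 16.20 mm (shorter outer/inner sides).
I_min = (24.1×18.4³ − 21.90×16.20³)/12 = 4.752×10^3 mm⁴
I = 4.752×10^3 mm⁴ = 4.752×10^-9 m⁴
Effective length L_e = K·L = 2 × 2.22 = 4.440 m
P_cr = π²EI / L_e² = π² × 198×10⁹ × 4.752×10^-9 / 4.440² = 471.0 N
Factor of safety n = P_cr / P = 0.47105 / 0.365 = 1.29

n ≈ 1.29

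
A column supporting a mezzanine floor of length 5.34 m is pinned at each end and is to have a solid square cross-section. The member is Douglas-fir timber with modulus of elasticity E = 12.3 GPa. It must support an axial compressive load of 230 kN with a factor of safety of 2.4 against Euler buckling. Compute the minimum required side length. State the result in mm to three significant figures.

a ≈ 199 mm

Required P_cr = n·P = 2.4 × 230 = 552.0 kN
L_e = K·L = 1 × 5.34 = 5.340 m
Required I = P_cr·L_e²/(π²E) = 5.520×10^5 × 5.340² / (π² × 1.23×10^10) = 1.297×10^-4 m⁴
I_req = 1.297×10^8 mm⁴
Solid square: I = a⁴/12  ⇒  a = (12I)^(1/4) = (12×1.297×10^8)^(1/4) = 199 mm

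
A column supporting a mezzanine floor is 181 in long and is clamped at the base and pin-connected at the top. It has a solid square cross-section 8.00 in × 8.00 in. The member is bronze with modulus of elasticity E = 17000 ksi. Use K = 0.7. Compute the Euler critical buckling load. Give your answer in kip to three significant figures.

I = a⁴/12 = 8.00⁴/12 = 341.3 in⁴
Effective length L_e = K·L = 0.7 × 181 = 126.7 in
P_cr = π²EI / L_e² = π² × 17000×10³ × 341.3 / 126.7² = 3.568×10^6 lb

P_cr ≈ 3570 kip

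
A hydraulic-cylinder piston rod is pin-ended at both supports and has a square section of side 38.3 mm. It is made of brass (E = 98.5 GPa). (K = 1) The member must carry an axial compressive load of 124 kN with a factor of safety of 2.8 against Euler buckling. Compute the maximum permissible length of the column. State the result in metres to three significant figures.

L_max ≈ 0.709 m

I = a⁴/12 = 38.3⁴/12 = 1.793×10^5 mm⁴
I = 1.793×10^-7 m⁴
Required critical load P_cr = n·P = 2.8 × 124 = 347.2 kN = 3.472×10^5 N
From P_cr = π²EI/(K·L)²:  L = (1/K)·√(π²EI/P_cr) = (1/1)·√(π²×9.85×10^10×1.793×10^-7/3.472×10^5)
L = 0.709 m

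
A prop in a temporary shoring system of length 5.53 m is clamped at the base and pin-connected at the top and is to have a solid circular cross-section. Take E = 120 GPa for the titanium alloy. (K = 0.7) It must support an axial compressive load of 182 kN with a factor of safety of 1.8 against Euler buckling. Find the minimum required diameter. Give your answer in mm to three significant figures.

d ≈ 95.9 mm

Required P_cr = n·P = 1.8 × 182 = 327.6 kN
L_e = K·L = 0.7 × 5.53 = 3.871 m
Required I = P_cr·L_e²/(π²E) = 3.276×10^5 × 3.871² / (π² × 1.20×10^11) = 4.145×10^-6 m⁴
I_req = 4.145×10^6 mm⁴
Solid circle: I = πd⁴/64  ⇒  d = (64I/π)^(1/4) = (64×4.145×10^6/π)^(1/4) = 95.9 mm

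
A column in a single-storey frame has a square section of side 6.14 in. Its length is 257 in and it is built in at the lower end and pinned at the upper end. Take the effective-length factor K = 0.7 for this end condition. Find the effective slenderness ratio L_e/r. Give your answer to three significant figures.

λ ≈ 101

For a square r = a/√12 = 6.14/√12 = 1.772 in
L_e = K·L = 0.7 × 257 = 179.9 in
λ = L_e / r_min = 179.90 / 1.772 = 101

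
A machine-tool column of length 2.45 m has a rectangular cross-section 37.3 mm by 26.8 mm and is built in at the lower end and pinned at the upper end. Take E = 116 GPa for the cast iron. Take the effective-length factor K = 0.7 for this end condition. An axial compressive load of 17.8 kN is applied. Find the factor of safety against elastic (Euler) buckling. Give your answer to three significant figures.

Buckling occurs about the weak axis: I_min = h·b³/12 with b = 26.8 mm (the shorter side).
I_min = 37.3×26.8³/12 = 5.983×10^4 mm⁴
I = 5.983×10^4 mm⁴ = 5.983×10^-8 m⁴
Effective length L_e = K·L = 0.7 × 2.45 = 1.715 m
P_cr = π²EI / L_e² = π² × 116×10⁹ × 5.983×10^-8 / 1.715² = 2.329×10^4 N
Factor of safety n = P_cr / P = 23.290 / 17.8 = 1.31

n ≈ 1.31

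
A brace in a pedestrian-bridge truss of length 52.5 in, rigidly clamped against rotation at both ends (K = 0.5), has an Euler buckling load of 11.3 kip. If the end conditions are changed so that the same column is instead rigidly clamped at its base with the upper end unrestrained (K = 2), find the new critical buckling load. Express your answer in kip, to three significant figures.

P_cr ∝ 1/K², so P_cr,new = P_cr,old × (K_old/K_new)² = 11.3 × (0.5/2)²
= 11.3 × 0.06250 = 0.706 kip

P_cr ≈ 0.706 kip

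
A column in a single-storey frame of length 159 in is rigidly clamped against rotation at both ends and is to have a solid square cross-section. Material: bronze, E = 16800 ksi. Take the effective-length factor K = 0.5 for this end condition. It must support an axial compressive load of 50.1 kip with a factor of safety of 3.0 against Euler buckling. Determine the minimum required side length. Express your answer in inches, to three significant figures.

a ≈ 2.88 in

Required P_cr = n·P = 3.0 × 50.1 = 150.3 kip
L_e = K·L = 0.5 × 159 = 79.50 in
Required I = P_cr·L_e²/(π²E) = 1.503×10^5 × 79.50² / (π² × 1.68×10^7) = 5.729 in⁴
Solid square: I = a⁴/12  ⇒  a = (12I)^(1/4) = (12×5.729)^(1/4) = 2.88 in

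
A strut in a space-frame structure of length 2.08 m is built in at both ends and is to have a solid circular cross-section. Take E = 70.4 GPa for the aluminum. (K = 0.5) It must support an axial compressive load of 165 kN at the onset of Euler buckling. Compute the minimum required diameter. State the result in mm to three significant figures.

d ≈ 47.8 mm

L_e = K·L = 0.5 × 2.08 = 1.040 m
Required I = P_cr·L_e²/(π²E) = 1.650×10^5 × 1.040² / (π² × 7.04×10^10) = 2.568×10^-7 m⁴
I_req = 2.568×10^5 mm⁴
Solid circle: I = πd⁴/64  ⇒  d = (64I/π)^(1/4) = (64×2.568×10^5/π)^(1/4) = 47.8 mm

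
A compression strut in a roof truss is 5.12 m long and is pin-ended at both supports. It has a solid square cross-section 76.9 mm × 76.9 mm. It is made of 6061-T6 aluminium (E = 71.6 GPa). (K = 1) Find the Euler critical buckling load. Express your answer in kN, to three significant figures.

I = a⁴/12 = 76.9⁴/12 = 2.914×10^6 mm⁴
I = 2.914×10^6 mm⁴ = 2.914×10^-6 m⁴
Effective length L_e = K·L = 1 × 5.12 = 5.120 m
P_cr = π²EI / L_e² = π² × 71.6×10⁹ × 2.914×10^-6 / 5.120² = 7.856×10^4 N

P_cr ≈ 78.6 kN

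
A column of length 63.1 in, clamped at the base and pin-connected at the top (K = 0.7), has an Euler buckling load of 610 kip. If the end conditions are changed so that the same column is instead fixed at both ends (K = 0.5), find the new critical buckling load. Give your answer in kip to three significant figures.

P_cr ≈ 1200 kip

P_cr ∝ 1/K², so P_cr,new = P_cr,old × (K_old/K_new)² = 610 × (0.7/0.5)²
= 610 × 1.960 = 1200 kip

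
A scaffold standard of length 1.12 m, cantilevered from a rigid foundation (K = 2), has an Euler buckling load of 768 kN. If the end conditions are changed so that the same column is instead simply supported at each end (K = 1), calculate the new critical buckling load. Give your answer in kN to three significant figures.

P_cr ≈ 3070 kN

P_cr ∝ 1/K², so P_cr,new = P_cr,old × (K_old/K_new)² = 768 × (2/1)²
= 768 × 4.000 = 3070 kN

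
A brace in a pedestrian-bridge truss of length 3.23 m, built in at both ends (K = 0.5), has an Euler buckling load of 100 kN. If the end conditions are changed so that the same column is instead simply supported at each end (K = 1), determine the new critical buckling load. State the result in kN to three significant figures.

P_cr ≈ 25.0 kN

P_cr ∝ 1/K², so P_cr,new = P_cr,old × (K_old/K_new)² = 100 × (0.5/1)²
= 100 × 0.2500 = 25.0 kN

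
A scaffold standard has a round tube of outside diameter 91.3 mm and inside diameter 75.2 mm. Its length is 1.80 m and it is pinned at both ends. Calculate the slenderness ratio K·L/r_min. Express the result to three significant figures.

λ ≈ 60.9

d_o = 91.3 mm, d_i = 75.2 mm
I = π(d_o⁴ − d_i⁴)/64 = π(91.3⁴ − 75.20⁴)/64 = 1.841×10^6 mm⁴
A = 2.105×10^3 mm²;  r_min = √(I/A) = √(1.841×10^6/2.105×10^3) = 29.57 mm
L_e = K·L = 1 × 1.80 m = 1.800 m = 1800.0 mm
λ = L_e / r_min = 1800.0 / 29.57 = 60.9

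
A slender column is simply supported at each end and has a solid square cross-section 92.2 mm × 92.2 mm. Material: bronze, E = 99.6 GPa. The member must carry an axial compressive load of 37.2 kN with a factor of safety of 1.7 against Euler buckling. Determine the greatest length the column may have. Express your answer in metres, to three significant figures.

L_max ≈ 9.68 m

I = a⁴/12 = 92.2⁴/12 = 6.022×10^6 mm⁴
I = 6.022×10^-6 m⁴
Required critical load P_cr = n·P = 1.7 × 37.2 = 63.24 kN = 6.324×10^4 N
From P_cr = π²EI/(K·L)²:  L = (1/K)·√(π²EI/P_cr) = (1/1)·√(π²×9.96×10^10×6.022×10^-6/6.324×10^4)
L = 9.68 m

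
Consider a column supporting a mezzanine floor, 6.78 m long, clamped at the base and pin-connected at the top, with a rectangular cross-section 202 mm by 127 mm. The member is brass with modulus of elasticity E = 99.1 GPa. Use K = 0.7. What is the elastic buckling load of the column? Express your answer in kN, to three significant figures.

P_cr ≈ 1500 kN

Buckling occurs about the weak axis: I_min = h·b³/12 with b = 127 mm (the shorter side).
I_min = 202×127³/12 = 3.448×10^7 mm⁴
I = 3.448×10^7 mm⁴ = 3.448×10^-5 m⁴
Effective length L_e = K·L = 0.7 × 6.78 = 4.746 m
P_cr = π²EI / L_e² = π² × 99.1×10⁹ × 3.448×10^-5 / 4.746² = 1.497×10^6 N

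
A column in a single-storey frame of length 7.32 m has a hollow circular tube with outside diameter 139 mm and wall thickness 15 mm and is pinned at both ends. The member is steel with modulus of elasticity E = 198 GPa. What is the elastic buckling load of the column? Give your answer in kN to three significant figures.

P_cr ≈ 416 kN

Inner diameter d_i = 139 − 2×15 = 109.0 mm
I = π(d_o⁴ − d_i⁴)/64 = π(139⁴ − 109.0⁴)/64 = 1.140×10^7 mm⁴
I = 1.140×10^7 mm⁴ = 1.140×10^-5 m⁴
Effective length L_e = K·L = 1 × 7.32 = 7.320 m
P_cr = π²EI / L_e² = π² × 198×10⁹ × 1.140×10^-5 / 7.320² = 4.156×10^5 N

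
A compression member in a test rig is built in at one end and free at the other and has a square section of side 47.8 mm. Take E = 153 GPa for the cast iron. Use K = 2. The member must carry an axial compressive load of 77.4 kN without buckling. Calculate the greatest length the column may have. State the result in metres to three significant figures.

L_max ≈ 1.46 m

I = a⁴/12 = 47.8⁴/12 = 4.350×10^5 mm⁴
I = 4.350×10^-7 m⁴
At the buckling limit P_cr = P = 7.740×10^4 N
From P_cr = π²EI/(K·L)²:  L = (1/K)·√(π²EI/P_cr) = (1/2)·√(π²×1.53×10^11×4.350×10^-7/7.740×10^4)
L = 1.46 m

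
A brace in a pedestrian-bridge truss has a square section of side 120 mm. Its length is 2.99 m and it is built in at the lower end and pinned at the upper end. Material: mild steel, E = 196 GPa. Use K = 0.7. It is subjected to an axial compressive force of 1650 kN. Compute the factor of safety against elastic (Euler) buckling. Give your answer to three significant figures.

I = a⁴/12 = 120⁴/12 = 1.728×10^7 mm⁴
I = 1.728×10^7 mm⁴ = 1.728×10^-5 m⁴
Effective length L_e = K·L = 0.7 × 2.99 = 2.093 m
P_cr = π²EI / L_e² = π² × 196×10⁹ × 1.728×10^-5 / 2.093² = 7.631×10^6 N
Factor of safety n = P_cr / P = 7630.6 / 1650 = 4.62

n ≈ 4.62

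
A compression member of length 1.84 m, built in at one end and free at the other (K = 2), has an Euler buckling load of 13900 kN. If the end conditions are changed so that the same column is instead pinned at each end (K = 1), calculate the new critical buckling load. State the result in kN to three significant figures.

P_cr ≈ 55600 kN

P_cr ∝ 1/K², so P_cr,new = P_cr,old × (K_old/K_new)² = 13900 × (2/1)²
= 13900 × 4.000 = 55600 kN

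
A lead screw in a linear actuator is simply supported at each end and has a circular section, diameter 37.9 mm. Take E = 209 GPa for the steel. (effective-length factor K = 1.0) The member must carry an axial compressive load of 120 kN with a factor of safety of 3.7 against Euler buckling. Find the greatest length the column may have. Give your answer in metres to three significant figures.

L_max ≈ 0.686 m

I = πd⁴/64 = π×37.9⁴/64 = 1.013×10^5 mm⁴
I = 1.013×10^-7 m⁴
Required critical load P_cr = n·P = 3.7 × 120 = 444.0 kN = 4.440×10^5 N
From P_cr = π²EI/(K·L)²:  L = (1/K)·√(π²EI/P_cr) = (1/1)·√(π²×2.09×10^11×1.013×10^-7/4.440×10^5)
L = 0.686 m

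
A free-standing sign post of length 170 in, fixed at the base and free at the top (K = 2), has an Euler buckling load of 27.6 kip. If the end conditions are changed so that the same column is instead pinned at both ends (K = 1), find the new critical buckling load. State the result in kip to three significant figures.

P_cr ∝ 1/K², so P_cr,new = P_cr,old × (K_old/K_new)² = 27.6 × (2/1)²
= 27.6 × 4.000 = 110 kip

P_cr ≈ 110 kip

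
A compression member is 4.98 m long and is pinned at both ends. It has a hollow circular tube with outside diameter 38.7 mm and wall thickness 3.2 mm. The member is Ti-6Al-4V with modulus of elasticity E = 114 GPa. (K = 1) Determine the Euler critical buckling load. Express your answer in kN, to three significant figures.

P_cr ≈ 2.57 kN

Inner diameter d_i = 38.7 − 2×3.2 = 32.30 mm
I = π(d_o⁴ − d_i⁴)/64 = π(38.7⁴ − 32.30⁴)/64 = 5.668×10^4 mm⁴
I = 5.668×10^4 mm⁴ = 5.668×10^-8 m⁴
Effective length L_e = K·L = 1 × 4.98 = 4.980 m
P_cr = π²EI / L_e² = π² × 114×10⁹ × 5.668×10^-8 / 4.980² = 2.571×10^3 N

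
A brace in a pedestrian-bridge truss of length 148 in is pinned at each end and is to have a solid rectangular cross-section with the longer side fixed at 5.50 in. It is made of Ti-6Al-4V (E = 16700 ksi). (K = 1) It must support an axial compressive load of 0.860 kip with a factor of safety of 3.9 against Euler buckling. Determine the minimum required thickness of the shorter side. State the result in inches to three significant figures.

Required P_cr = n·P = 3.9 × 0.860 = 3.354 kip
L_e = K·L = 1 × 148 = 148.0 in
Required I = P_cr·L_e²/(π²E) = 3.354×10^3 × 148.0² / (π² × 1.67×10^7) = 0.4457 in⁴
Rectangle, weak axis: I_min = h·b³/12 with h = 5.50 in fixed  ⇒  b = (12I/h)^(1/3) = 0.991 in

b ≈ 0.991 in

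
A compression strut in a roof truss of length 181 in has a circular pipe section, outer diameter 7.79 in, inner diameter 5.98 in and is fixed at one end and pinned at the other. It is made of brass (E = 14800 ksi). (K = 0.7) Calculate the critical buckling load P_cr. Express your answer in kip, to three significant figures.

d_o = 7.79 in, d_i = 5.98 in
I = π(d_o⁴ − d_i⁴)/64 = π(7.79⁴ − 5.980⁴)/64 = 118.0 in⁴
Effective length L_e = K·L = 0.7 × 181 = 126.7 in
P_cr = π²EI / L_e² = π² × 14800×10³ × 118.0 / 126.7² = 1.074×10^6 lb

P_cr ≈ 1070 kip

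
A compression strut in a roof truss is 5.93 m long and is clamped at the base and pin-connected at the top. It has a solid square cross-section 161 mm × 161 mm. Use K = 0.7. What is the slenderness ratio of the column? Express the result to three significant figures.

For a square r = a/√12 = 161/√12 = 46.48 mm
L_e = K·L = 0.7 × 5.93 m = 4.151 m = 4151.0 mm
λ = L_e / r_min = 4151.0 / 46.48 = 89.3

λ ≈ 89.3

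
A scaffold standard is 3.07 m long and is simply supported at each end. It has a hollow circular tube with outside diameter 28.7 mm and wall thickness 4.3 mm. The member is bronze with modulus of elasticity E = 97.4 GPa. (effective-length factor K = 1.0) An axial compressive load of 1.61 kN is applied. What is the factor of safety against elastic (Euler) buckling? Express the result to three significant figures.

n ≈ 1.60

Inner diameter d_i = 28.7 − 2×4.3 = 20.10 mm
I = π(d_o⁴ − d_i⁴)/64 = π(28.7⁴ − 20.10⁴)/64 = 2.529×10^4 mm⁴
I = 2.529×10^4 mm⁴ = 2.529×10^-8 m⁴
Effective length L_e = K·L = 1 × 3.07 = 3.070 m
P_cr = π²EI / L_e² = π² × 97.4×10⁹ × 2.529×10^-8 / 3.070² = 2.580×10^3 N
Factor of safety n = P_cr / P = 2.5797 / 1.61 = 1.60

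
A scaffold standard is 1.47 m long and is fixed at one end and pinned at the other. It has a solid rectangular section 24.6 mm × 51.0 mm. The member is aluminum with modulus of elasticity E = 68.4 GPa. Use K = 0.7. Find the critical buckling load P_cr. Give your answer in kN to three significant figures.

Buckling occurs about the weak axis: I_min = h·b³/12 with b = 24.6 mm (the shorter side).
I_min = 51.0×24.6³/12 = 6.327×10^4 mm⁴
I = 6.327×10^4 mm⁴ = 6.327×10^-8 m⁴
Effective length L_e = K·L = 0.7 × 1.47 = 1.029 m
P_cr = π²EI / L_e² = π² × 68.4×10⁹ × 6.327×10^-8 / 1.029² = 4.034×10^4 N

P_cr ≈ 40.3 kN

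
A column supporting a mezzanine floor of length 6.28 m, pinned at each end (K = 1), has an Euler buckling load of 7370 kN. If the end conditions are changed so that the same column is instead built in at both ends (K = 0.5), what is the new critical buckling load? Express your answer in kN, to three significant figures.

P_cr ∝ 1/K², so P_cr,new = P_cr,old × (K_old/K_new)² = 7370 × (1/0.5)²
= 7370 × 4.000 = 29500 kN

P_cr ≈ 29500 kN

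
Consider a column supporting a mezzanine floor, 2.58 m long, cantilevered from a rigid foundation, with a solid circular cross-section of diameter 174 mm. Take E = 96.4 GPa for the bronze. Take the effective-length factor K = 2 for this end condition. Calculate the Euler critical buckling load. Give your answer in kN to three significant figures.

P_cr ≈ 1610 kN

I = πd⁴/64 = π×174⁴/64 = 4.500×10^7 mm⁴
I = 4.500×10^7 mm⁴ = 4.500×10^-5 m⁴
Effective length L_e = K·L = 2 × 2.58 = 5.160 m
P_cr = π²EI / L_e² = π² × 96.4×10⁹ × 4.500×10^-5 / 5.160² = 1.608×10^6 N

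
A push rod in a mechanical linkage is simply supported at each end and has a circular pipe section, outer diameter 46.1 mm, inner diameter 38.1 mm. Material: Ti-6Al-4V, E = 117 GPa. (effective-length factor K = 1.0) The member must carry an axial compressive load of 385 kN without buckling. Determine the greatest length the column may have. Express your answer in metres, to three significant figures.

L_max ≈ 0.596 m

d_o = 46.1 mm, d_i = 38.1 mm
I = π(d_o⁴ − d_i⁴)/64 = π(46.1⁴ − 38.10⁴)/64 = 1.183×10^5 mm⁴
I = 1.183×10^-7 m⁴
At the buckling limit P_cr = P = 3.850×10^5 N
From P_cr = π²EI/(K·L)²:  L = (1/K)·√(π²EI/P_cr) = (1/1)·√(π²×1.17×10^11×1.183×10^-7/3.850×10^5)
L = 0.596 m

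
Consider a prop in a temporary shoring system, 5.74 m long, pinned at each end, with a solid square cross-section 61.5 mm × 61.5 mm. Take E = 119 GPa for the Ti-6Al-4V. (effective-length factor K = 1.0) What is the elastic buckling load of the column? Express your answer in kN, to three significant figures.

I = a⁴/12 = 61.5⁴/12 = 1.192×10^6 mm⁴
I = 1.192×10^6 mm⁴ = 1.192×10^-6 m⁴
Effective length L_e = K·L = 1 × 5.74 = 5.740 m
P_cr = π²EI / L_e² = π² × 119×10⁹ × 1.192×10^-6 / 5.740² = 4.250×10^4 N

P_cr ≈ 42.5 kN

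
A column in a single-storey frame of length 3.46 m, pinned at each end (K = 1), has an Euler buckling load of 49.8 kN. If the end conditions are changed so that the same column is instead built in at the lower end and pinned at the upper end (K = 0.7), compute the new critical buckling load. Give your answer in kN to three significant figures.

P_cr ≈ 102 kN

P_cr ∝ 1/K², so P_cr,new = P_cr,old × (K_old/K_new)² = 49.8 × (1/0.7)²
= 49.8 × 2.041 = 102 kN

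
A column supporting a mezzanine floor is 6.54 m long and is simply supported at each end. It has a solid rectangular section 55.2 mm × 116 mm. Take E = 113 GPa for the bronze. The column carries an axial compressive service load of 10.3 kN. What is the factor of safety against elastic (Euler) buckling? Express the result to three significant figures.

Buckling occurs about the weak axis: I_min = h·b³/12 with b = 55.2 mm (the shorter side).
I_min = 116×55.2³/12 = 1.626×10^6 mm⁴
I = 1.626×10^6 mm⁴ = 1.626×10^-6 m⁴
Effective length L_e = K·L = 1 × 6.54 = 6.540 m
P_cr = π²EI / L_e² = π² × 113×10⁹ × 1.626×10^-6 / 6.540² = 4.240×10^4 N
Factor of safety n = P_cr / P = 42.395 / 10.3 = 4.12

n ≈ 4.12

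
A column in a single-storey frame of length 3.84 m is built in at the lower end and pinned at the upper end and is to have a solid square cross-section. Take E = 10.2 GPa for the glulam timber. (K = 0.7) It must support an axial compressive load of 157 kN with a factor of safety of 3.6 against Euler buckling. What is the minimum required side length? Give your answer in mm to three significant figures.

a ≈ 149 mm

Required P_cr = n·P = 3.6 × 157 = 565.2 kN
L_e = K·L = 0.7 × 3.84 = 2.688 m
Required I = P_cr·L_e²/(π²E) = 5.652×10^5 × 2.688² / (π² × 1.02×10^10) = 4.057×10^-5 m⁴
I_req = 4.057×10^7 mm⁴
Solid square: I = a⁴/12  ⇒  a = (12I)^(1/4) = (12×4.057×10^7)^(1/4) = 149 mm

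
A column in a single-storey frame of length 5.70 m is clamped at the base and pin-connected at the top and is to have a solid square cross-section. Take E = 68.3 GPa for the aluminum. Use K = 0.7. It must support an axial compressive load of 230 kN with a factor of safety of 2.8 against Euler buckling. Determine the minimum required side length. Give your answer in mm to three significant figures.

a ≈ 116 mm

Required P_cr = n·P = 2.8 × 230 = 644.0 kN
L_e = K·L = 0.7 × 5.70 = 3.990 m
Required I = P_cr·L_e²/(π²E) = 6.440×10^5 × 3.990² / (π² × 6.83×10^10) = 1.521×10^-5 m⁴
I_req = 1.521×10^7 mm⁴
Solid square: I = a⁴/12  ⇒  a = (12I)^(1/4) = (12×1.521×10^7)^(1/4) = 116 mm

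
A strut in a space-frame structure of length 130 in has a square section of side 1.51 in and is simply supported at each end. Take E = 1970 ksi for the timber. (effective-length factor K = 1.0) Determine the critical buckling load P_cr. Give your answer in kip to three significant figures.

P_cr ≈ 0.498 kip

I = a⁴/12 = 1.51⁴/12 = 0.4332 in⁴
Effective length L_e = K·L = 1 × 130 = 130.0 in
P_cr = π²EI / L_e² = π² × 1970×10³ × 0.4332 / 130.0² = 498.4 lb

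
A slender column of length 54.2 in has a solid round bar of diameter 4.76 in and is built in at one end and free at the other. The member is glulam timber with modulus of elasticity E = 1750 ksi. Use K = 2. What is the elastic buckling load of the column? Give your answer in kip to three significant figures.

P_cr ≈ 37.0 kip

I = πd⁴/64 = π×4.76⁴/64 = 25.20 in⁴
Effective length L_e = K·L = 2 × 54.2 = 108.4 in
P_cr = π²EI / L_e² = π² × 1750×10³ × 25.20 / 108.4² = 3.704×10^4 lb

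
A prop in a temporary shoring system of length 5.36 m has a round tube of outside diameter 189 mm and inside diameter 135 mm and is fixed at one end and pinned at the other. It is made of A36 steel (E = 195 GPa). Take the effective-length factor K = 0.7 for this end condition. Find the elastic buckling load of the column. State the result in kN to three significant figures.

P_cr ≈ 6330 kN

d_o = 189 mm, d_i = 135 mm
I = π(d_o⁴ − d_i⁴)/64 = π(189⁴ − 135.0⁴)/64 = 4.633×10^7 mm⁴
I = 4.633×10^7 mm⁴ = 4.633×10^-5 m⁴
Effective length L_e = K·L = 0.7 × 5.36 = 3.752 m
P_cr = π²EI / L_e² = π² × 195×10⁹ × 4.633×10^-5 / 3.752² = 6.334×10^6 N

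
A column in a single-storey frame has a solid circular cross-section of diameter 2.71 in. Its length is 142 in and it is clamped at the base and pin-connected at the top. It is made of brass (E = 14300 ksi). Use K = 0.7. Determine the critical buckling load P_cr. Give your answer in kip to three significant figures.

P_cr ≈ 37.8 kip

I = πd⁴/64 = π×2.71⁴/64 = 2.648 in⁴
Effective length L_e = K·L = 0.7 × 142 = 99.40 in
P_cr = π²EI / L_e² = π² × 14300×10³ × 2.648 / 99.40² = 3.782×10^4 lb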